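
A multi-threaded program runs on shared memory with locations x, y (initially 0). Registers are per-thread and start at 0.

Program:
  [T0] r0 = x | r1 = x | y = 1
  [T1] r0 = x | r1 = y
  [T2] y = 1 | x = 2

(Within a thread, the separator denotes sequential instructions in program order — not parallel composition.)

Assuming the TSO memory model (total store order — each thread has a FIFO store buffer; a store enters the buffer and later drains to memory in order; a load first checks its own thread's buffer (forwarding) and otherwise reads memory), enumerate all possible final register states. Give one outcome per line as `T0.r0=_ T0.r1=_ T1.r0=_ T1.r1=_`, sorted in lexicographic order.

T0.r0=0 T0.r1=0 T1.r0=0 T1.r1=0
T0.r0=0 T0.r1=0 T1.r0=0 T1.r1=1
T0.r0=0 T0.r1=0 T1.r0=2 T1.r1=1
T0.r0=0 T0.r1=2 T1.r0=0 T1.r1=0
T0.r0=0 T0.r1=2 T1.r0=0 T1.r1=1
T0.r0=0 T0.r1=2 T1.r0=2 T1.r1=1
T0.r0=2 T0.r1=2 T1.r0=0 T1.r1=0
T0.r0=2 T0.r1=2 T1.r0=0 T1.r1=1
T0.r0=2 T0.r1=2 T1.r0=2 T1.r1=1

outcome vector order: (T0.r0,T0.r1,T1.r0,T1.r1)
|TSO outcomes| = 9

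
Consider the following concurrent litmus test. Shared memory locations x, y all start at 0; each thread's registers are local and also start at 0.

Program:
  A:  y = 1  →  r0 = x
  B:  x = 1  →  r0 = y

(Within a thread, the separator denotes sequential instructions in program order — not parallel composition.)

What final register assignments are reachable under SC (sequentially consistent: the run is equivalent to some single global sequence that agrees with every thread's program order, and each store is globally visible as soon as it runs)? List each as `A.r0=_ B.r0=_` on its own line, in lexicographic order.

outcome vector order: (A.r0,B.r0)
|SC outcomes| = 3

A.r0=0 B.r0=1
A.r0=1 B.r0=0
A.r0=1 B.r0=1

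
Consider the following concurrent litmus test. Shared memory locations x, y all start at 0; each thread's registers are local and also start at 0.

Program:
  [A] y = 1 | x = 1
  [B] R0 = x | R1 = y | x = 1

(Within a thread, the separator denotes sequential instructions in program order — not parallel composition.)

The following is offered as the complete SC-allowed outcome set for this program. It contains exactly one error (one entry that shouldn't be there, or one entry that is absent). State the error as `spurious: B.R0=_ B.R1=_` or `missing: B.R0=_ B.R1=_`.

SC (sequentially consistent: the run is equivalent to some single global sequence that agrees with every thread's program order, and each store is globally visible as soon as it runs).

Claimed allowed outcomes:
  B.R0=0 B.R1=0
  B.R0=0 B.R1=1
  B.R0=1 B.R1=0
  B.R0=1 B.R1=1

spurious: B.R0=1 B.R1=0

outcome vector order: (B.R0,B.R1)
SC (3): (0,0), (0,1), (1,1)
claimed∖SC = {(1,0)}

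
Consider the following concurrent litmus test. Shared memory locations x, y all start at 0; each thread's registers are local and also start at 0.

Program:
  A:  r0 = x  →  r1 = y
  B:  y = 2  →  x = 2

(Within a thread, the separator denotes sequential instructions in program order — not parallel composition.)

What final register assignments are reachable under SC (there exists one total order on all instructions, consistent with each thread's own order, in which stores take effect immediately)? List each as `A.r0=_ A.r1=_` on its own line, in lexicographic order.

outcome vector order: (A.r0,A.r1)
|SC outcomes| = 3

A.r0=0 A.r1=0
A.r0=0 A.r1=2
A.r0=2 A.r1=2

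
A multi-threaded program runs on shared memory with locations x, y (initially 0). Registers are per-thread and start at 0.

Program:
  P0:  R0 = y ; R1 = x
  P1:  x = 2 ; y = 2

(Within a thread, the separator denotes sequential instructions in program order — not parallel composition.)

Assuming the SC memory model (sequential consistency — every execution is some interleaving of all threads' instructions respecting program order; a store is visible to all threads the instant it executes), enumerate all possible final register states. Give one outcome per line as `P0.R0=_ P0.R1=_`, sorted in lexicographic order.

P0.R0=0 P0.R1=0
P0.R0=0 P0.R1=2
P0.R0=2 P0.R1=2

outcome vector order: (P0.R0,P0.R1)
|SC outcomes| = 3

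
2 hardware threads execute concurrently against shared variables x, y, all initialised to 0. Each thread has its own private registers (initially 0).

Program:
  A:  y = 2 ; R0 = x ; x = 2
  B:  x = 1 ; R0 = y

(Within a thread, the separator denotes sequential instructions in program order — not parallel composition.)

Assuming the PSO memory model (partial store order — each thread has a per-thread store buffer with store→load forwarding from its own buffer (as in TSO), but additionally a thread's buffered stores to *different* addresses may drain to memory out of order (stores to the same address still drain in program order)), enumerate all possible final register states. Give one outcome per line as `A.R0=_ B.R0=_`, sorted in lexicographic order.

A.R0=0 B.R0=0
A.R0=0 B.R0=2
A.R0=1 B.R0=0
A.R0=1 B.R0=2

outcome vector order: (A.R0,B.R0)
|PSO outcomes| = 4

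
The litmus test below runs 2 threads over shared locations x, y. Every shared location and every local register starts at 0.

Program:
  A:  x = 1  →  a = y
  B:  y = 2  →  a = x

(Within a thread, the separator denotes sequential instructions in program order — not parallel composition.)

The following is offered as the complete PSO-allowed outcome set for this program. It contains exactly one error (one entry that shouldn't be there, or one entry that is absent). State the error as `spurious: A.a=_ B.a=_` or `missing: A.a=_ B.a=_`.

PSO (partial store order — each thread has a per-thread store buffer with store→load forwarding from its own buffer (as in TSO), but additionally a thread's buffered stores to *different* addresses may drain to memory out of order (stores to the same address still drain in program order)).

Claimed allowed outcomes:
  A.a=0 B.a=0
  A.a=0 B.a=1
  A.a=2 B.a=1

missing: A.a=2 B.a=0

outcome vector order: (A.a,B.a)
under PSO → <0 0> <0 1> <2 0> <2 1>
PSO∖claimed = {<2 0>}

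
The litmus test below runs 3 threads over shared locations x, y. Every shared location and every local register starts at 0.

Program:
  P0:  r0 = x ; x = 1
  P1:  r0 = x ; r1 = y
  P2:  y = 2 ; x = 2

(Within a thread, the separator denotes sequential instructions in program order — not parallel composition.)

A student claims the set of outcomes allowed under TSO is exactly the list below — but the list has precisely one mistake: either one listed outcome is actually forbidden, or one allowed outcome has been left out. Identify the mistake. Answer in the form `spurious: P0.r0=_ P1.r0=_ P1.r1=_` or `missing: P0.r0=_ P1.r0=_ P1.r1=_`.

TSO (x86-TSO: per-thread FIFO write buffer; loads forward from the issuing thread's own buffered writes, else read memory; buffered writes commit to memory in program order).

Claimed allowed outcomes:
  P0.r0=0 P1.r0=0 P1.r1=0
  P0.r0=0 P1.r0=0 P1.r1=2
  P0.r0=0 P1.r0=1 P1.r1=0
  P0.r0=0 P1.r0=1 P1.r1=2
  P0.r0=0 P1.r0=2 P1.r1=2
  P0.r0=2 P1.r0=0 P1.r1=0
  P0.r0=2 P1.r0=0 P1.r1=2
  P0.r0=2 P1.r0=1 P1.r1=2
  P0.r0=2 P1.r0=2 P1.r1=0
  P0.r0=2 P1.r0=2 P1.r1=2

outcome vector order: (P0.r0,P1.r0,P1.r1)
[TSO] allowed = {(0,0,0) (0,0,2) (0,1,0) (0,1,2) (0,2,2) (2,0,0) (2,0,2) (2,1,2) (2,2,2)}
claimed∖TSO = {(2,2,0)}

spurious: P0.r0=2 P1.r0=2 P1.r1=0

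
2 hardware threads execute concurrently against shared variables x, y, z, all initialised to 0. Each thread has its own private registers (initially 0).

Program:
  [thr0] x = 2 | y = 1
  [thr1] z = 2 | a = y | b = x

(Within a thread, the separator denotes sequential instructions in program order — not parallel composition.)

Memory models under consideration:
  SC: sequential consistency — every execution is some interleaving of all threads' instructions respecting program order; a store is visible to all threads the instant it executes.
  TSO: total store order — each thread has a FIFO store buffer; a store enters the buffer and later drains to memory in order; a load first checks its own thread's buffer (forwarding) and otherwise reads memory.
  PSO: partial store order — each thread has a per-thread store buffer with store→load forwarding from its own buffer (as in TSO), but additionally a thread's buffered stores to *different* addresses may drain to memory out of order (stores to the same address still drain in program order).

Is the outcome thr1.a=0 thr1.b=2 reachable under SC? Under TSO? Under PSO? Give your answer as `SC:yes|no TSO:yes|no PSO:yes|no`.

outcome vector order: (thr1.a,thr1.b)
SC (3): <0 0>, <0 2>, <1 2>
TSO (3): <0 0>, <0 2>, <1 2>
PSO (4): <0 0>, <0 2>, <1 0>, <1 2>
target <0 2> ∈ {SC,TSO,PSO}

SC:yes TSO:yes PSO:yes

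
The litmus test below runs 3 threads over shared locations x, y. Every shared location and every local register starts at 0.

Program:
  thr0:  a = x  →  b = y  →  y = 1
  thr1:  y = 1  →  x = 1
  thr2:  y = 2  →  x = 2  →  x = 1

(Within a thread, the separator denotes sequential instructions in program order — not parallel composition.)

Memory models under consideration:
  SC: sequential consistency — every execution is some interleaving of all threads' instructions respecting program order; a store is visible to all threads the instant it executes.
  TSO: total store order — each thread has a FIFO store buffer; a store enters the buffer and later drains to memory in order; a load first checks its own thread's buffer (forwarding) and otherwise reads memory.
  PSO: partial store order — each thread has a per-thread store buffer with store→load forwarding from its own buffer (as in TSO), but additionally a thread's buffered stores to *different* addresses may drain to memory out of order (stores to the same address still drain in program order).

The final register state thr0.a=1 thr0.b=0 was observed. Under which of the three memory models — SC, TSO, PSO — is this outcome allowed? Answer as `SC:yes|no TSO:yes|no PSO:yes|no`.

SC:no TSO:no PSO:yes

outcome vector order: (thr0.a,thr0.b)
under SC → 0/0 0/1 0/2 1/1 1/2 2/1 2/2
under TSO → 0/0 0/1 0/2 1/1 1/2 2/1 2/2
under PSO → 0/0 0/1 0/2 1/0 1/1 1/2 2/0 2/1 2/2
target 1/0 ∈ {PSO}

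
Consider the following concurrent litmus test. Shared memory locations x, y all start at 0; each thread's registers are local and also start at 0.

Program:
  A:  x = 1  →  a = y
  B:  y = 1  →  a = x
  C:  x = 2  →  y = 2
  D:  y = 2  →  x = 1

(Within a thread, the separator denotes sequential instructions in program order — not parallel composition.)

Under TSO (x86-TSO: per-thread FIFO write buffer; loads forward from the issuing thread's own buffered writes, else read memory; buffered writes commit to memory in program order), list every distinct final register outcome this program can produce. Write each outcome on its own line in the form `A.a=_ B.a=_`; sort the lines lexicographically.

A.a=0 B.a=0
A.a=0 B.a=1
A.a=0 B.a=2
A.a=1 B.a=0
A.a=1 B.a=1
A.a=1 B.a=2
A.a=2 B.a=0
A.a=2 B.a=1
A.a=2 B.a=2

outcome vector order: (A.a,B.a)
|TSO outcomes| = 9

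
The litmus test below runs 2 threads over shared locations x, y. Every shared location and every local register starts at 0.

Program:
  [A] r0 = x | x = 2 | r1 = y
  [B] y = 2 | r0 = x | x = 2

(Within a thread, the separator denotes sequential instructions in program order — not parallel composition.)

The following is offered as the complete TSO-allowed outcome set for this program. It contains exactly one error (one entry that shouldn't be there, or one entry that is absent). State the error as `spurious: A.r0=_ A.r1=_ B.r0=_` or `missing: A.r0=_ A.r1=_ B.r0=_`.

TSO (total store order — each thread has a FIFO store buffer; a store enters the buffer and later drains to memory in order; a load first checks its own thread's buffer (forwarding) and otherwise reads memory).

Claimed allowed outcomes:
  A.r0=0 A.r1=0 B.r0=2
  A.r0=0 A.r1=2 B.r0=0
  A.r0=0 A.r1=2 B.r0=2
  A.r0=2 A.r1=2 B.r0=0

missing: A.r0=0 A.r1=0 B.r0=0

outcome vector order: (A.r0,A.r1,B.r0)
TSO (5): (0,0,0) (0,0,2) (0,2,0) (0,2,2) (2,2,0)
TSO∖claimed = {(0,0,0)}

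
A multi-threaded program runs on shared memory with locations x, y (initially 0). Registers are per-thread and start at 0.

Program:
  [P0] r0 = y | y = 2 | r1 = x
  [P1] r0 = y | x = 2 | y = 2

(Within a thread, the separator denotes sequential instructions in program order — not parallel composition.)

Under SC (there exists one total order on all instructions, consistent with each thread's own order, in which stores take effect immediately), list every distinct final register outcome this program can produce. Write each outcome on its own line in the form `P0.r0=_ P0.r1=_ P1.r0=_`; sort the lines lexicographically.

outcome vector order: (P0.r0,P0.r1,P1.r0)
|SC outcomes| = 5

P0.r0=0 P0.r1=0 P1.r0=0
P0.r0=0 P0.r1=0 P1.r0=2
P0.r0=0 P0.r1=2 P1.r0=0
P0.r0=0 P0.r1=2 P1.r0=2
P0.r0=2 P0.r1=2 P1.r0=0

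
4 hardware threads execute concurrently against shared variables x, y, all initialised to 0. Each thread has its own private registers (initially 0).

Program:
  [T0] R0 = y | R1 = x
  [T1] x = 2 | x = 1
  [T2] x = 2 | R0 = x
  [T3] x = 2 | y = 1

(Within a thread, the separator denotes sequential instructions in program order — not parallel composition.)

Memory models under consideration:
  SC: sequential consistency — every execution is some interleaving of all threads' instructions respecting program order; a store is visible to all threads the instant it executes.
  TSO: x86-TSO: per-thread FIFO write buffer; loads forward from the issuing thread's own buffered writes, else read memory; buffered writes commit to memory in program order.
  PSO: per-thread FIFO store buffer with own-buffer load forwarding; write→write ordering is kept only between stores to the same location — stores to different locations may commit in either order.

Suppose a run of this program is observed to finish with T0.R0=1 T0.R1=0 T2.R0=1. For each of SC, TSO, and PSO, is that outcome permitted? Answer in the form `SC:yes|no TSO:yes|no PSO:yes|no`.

SC:no TSO:no PSO:yes

outcome vector order: (T0.R0,T0.R1,T2.R0)
SC: 10 outcomes — {(0,0,1); (0,0,2); (0,1,1); (0,1,2); (0,2,1); (0,2,2); (1,1,1); (1,1,2); (1,2,1); (1,2,2)}
TSO: 10 outcomes — {(0,0,1); (0,0,2); (0,1,1); (0,1,2); (0,2,1); (0,2,2); (1,1,1); (1,1,2); (1,2,1); (1,2,2)}
PSO: 12 outcomes — {(0,0,1); (0,0,2); (0,1,1); (0,1,2); (0,2,1); (0,2,2); (1,0,1); (1,0,2); (1,1,1); (1,1,2); (1,2,1); (1,2,2)}
target (1,0,1) ∈ {PSO}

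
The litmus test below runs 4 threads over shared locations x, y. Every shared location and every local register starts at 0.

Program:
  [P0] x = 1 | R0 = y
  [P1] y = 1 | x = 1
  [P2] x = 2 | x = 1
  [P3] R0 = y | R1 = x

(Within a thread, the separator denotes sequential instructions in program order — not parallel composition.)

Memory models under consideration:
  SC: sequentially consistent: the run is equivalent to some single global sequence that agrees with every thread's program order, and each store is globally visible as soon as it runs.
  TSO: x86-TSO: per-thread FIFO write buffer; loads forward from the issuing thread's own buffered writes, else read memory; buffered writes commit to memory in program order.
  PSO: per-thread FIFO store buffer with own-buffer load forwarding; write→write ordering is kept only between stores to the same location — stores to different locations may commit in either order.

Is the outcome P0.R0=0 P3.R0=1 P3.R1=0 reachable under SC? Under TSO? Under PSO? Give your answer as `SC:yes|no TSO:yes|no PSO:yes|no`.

outcome vector order: (P0.R0,P3.R0,P3.R1)
[SC] allowed = {(0,0,0), (0,0,1), (0,0,2), (0,1,1), (0,1,2), (1,0,0), (1,0,1), (1,0,2), (1,1,0), (1,1,1), (1,1,2)}
[TSO] allowed = {(0,0,0), (0,0,1), (0,0,2), (0,1,0), (0,1,1), (0,1,2), (1,0,0), (1,0,1), (1,0,2), (1,1,0), (1,1,1), (1,1,2)}
[PSO] allowed = {(0,0,0), (0,0,1), (0,0,2), (0,1,0), (0,1,1), (0,1,2), (1,0,0), (1,0,1), (1,0,2), (1,1,0), (1,1,1), (1,1,2)}
target (0,1,0) ∈ {TSO,PSO}

SC:no TSO:yes PSO:yes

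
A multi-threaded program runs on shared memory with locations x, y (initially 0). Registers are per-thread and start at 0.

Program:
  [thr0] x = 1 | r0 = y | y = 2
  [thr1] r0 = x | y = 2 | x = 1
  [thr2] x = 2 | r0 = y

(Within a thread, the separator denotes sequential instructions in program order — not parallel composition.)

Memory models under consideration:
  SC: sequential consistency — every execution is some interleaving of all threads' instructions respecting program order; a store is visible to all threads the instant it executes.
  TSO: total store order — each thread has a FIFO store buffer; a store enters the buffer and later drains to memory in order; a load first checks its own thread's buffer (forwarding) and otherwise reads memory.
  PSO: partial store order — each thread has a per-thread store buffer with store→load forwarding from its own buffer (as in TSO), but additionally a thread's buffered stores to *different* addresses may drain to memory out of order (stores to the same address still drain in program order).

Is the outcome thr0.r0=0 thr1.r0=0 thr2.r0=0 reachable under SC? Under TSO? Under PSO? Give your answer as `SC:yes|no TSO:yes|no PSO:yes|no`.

outcome vector order: (thr0.r0,thr1.r0,thr2.r0)
SC: 12 outcomes — {0/0/0, 0/0/2, 0/1/0, 0/1/2, 0/2/0, 0/2/2, 2/0/0, 2/0/2, 2/1/0, 2/1/2, 2/2/0, 2/2/2}
TSO: 12 outcomes — {0/0/0, 0/0/2, 0/1/0, 0/1/2, 0/2/0, 0/2/2, 2/0/0, 2/0/2, 2/1/0, 2/1/2, 2/2/0, 2/2/2}
PSO: 12 outcomes — {0/0/0, 0/0/2, 0/1/0, 0/1/2, 0/2/0, 0/2/2, 2/0/0, 2/0/2, 2/1/0, 2/1/2, 2/2/0, 2/2/2}
target 0/0/0 ∈ {SC,TSO,PSO}

SC:yes TSO:yes PSO:yes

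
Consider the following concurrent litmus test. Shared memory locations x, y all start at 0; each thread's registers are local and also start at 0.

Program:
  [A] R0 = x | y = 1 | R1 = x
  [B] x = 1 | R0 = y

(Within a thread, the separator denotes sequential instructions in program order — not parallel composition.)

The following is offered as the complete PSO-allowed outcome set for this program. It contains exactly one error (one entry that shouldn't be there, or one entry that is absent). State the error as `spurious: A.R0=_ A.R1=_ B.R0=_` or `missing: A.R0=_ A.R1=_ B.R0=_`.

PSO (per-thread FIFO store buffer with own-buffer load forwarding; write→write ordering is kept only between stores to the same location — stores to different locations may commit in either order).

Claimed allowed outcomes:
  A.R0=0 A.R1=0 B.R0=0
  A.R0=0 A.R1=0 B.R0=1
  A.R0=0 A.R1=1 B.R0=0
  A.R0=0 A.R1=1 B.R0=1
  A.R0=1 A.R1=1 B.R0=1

outcome vector order: (A.R0,A.R1,B.R0)
under PSO → (0,0,0), (0,0,1), (0,1,0), (0,1,1), (1,1,0), (1,1,1)
PSO∖claimed = {(1,1,0)}

missing: A.R0=1 A.R1=1 B.R0=0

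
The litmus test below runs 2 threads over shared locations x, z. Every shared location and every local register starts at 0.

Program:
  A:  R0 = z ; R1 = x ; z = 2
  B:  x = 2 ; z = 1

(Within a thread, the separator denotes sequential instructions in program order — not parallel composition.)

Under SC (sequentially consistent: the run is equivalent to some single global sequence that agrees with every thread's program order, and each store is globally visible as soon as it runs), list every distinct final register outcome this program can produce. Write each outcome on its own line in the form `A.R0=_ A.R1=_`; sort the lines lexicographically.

A.R0=0 A.R1=0
A.R0=0 A.R1=2
A.R0=1 A.R1=2

outcome vector order: (A.R0,A.R1)
|SC outcomes| = 3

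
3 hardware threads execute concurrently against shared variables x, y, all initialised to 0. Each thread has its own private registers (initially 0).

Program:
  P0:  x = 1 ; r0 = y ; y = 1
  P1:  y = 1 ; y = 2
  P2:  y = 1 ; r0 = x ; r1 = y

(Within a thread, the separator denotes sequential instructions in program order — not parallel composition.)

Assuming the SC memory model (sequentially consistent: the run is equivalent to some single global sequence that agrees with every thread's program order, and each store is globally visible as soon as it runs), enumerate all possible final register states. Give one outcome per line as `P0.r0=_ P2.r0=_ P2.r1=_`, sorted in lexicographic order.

outcome vector order: (P0.r0,P2.r0,P2.r1)
|SC outcomes| = 10

P0.r0=0 P2.r0=1 P2.r1=1
P0.r0=0 P2.r0=1 P2.r1=2
P0.r0=1 P2.r0=0 P2.r1=1
P0.r0=1 P2.r0=0 P2.r1=2
P0.r0=1 P2.r0=1 P2.r1=1
P0.r0=1 P2.r0=1 P2.r1=2
P0.r0=2 P2.r0=0 P2.r1=1
P0.r0=2 P2.r0=0 P2.r1=2
P0.r0=2 P2.r0=1 P2.r1=1
P0.r0=2 P2.r0=1 P2.r1=2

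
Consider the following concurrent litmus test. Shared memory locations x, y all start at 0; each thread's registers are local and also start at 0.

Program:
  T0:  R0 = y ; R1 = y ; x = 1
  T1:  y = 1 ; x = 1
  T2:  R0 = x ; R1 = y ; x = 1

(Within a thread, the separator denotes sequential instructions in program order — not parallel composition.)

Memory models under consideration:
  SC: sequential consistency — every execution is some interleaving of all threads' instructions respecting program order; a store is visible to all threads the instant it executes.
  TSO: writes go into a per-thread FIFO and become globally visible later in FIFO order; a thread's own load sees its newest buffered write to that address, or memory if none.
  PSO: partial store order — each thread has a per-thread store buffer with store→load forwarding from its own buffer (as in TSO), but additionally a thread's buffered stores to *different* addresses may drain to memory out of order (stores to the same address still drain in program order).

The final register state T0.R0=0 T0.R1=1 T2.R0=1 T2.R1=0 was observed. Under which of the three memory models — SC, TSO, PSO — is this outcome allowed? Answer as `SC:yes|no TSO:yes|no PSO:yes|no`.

SC:no TSO:no PSO:yes

outcome vector order: (T0.R0,T0.R1,T2.R0,T2.R1)
SC: 10 outcomes — {0/0/0/0 0/0/0/1 0/0/1/0 0/0/1/1 0/1/0/0 0/1/0/1 0/1/1/1 1/1/0/0 1/1/0/1 1/1/1/1}
TSO: 10 outcomes — {0/0/0/0 0/0/0/1 0/0/1/0 0/0/1/1 0/1/0/0 0/1/0/1 0/1/1/1 1/1/0/0 1/1/0/1 1/1/1/1}
PSO: 12 outcomes — {0/0/0/0 0/0/0/1 0/0/1/0 0/0/1/1 0/1/0/0 0/1/0/1 0/1/1/0 0/1/1/1 1/1/0/0 1/1/0/1 1/1/1/0 1/1/1/1}
target 0/1/1/0 ∈ {PSO}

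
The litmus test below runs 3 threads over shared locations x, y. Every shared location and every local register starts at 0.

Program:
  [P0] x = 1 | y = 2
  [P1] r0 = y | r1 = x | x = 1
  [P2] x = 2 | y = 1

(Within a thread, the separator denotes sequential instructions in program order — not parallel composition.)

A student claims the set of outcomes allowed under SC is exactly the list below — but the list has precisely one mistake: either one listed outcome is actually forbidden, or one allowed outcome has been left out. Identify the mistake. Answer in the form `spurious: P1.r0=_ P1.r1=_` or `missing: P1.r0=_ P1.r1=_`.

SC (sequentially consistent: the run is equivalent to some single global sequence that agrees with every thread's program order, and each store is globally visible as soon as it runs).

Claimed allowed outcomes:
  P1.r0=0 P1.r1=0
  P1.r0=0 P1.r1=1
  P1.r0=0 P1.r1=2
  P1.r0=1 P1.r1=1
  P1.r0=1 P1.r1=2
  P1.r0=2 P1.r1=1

missing: P1.r0=2 P1.r1=2

outcome vector order: (P1.r0,P1.r1)
SC: 7 outcomes — {<0 0>, <0 1>, <0 2>, <1 1>, <1 2>, <2 1>, <2 2>}
SC∖claimed = {<2 2>}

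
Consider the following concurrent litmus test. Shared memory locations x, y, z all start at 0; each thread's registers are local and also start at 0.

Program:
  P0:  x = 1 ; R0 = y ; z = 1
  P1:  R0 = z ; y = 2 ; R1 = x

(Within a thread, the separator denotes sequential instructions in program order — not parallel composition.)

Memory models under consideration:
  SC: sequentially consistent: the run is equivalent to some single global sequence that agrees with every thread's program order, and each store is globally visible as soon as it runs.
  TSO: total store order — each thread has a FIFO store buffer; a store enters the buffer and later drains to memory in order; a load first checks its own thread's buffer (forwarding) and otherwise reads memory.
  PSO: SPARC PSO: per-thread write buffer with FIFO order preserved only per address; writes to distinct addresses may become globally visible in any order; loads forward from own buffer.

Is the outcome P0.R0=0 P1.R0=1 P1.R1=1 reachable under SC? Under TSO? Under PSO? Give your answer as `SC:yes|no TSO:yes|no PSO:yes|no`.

SC:yes TSO:yes PSO:yes

outcome vector order: (P0.R0,P1.R0,P1.R1)
[SC] allowed = {<0 0 1> <0 1 1> <2 0 0> <2 0 1>}
[TSO] allowed = {<0 0 0> <0 0 1> <0 1 1> <2 0 0> <2 0 1>}
[PSO] allowed = {<0 0 0> <0 0 1> <0 1 0> <0 1 1> <2 0 0> <2 0 1>}
target <0 1 1> ∈ {SC,TSO,PSO}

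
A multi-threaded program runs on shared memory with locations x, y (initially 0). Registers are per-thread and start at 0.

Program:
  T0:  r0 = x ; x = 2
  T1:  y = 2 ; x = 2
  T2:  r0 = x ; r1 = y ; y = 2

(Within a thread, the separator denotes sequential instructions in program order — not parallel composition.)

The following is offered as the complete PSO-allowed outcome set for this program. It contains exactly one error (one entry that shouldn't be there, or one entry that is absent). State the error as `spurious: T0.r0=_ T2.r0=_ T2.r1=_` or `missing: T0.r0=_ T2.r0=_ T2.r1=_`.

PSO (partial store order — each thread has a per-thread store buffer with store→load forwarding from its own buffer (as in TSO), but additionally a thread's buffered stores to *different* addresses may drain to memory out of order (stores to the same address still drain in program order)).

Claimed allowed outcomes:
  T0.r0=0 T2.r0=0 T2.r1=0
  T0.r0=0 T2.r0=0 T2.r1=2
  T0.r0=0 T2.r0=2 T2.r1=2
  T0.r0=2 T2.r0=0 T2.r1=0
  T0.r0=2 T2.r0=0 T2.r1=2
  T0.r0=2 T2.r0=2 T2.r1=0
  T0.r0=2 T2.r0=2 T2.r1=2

missing: T0.r0=0 T2.r0=2 T2.r1=0

outcome vector order: (T0.r0,T2.r0,T2.r1)
[PSO] allowed = {<0 0 0>, <0 0 2>, <0 2 0>, <0 2 2>, <2 0 0>, <2 0 2>, <2 2 0>, <2 2 2>}
PSO∖claimed = {<0 2 0>}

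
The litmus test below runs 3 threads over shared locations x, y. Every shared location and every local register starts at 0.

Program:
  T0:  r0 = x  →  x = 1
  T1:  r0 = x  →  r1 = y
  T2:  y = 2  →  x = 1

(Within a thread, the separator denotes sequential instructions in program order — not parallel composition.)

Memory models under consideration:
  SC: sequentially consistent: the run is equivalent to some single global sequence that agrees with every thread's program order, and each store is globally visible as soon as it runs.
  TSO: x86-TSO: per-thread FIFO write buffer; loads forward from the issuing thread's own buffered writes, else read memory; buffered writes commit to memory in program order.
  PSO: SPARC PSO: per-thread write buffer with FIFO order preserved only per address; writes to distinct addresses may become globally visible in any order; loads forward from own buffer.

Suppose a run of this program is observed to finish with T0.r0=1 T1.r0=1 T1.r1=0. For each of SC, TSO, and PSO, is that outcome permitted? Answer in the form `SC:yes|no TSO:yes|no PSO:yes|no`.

outcome vector order: (T0.r0,T1.r0,T1.r1)
SC (7): 0/0/0, 0/0/2, 0/1/0, 0/1/2, 1/0/0, 1/0/2, 1/1/2
TSO (7): 0/0/0, 0/0/2, 0/1/0, 0/1/2, 1/0/0, 1/0/2, 1/1/2
PSO (8): 0/0/0, 0/0/2, 0/1/0, 0/1/2, 1/0/0, 1/0/2, 1/1/0, 1/1/2
target 1/1/0 ∈ {PSO}

SC:no TSO:no PSO:yes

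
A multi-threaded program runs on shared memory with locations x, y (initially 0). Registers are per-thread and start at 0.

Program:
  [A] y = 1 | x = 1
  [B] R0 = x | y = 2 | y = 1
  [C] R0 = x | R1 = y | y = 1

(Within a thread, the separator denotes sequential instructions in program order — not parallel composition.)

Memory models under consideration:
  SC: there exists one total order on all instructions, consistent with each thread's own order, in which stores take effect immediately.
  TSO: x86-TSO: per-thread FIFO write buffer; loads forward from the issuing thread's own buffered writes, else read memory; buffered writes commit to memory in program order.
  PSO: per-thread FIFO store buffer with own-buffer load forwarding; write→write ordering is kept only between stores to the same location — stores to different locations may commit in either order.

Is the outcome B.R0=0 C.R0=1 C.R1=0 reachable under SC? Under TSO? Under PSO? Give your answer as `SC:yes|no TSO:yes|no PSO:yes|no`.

SC:no TSO:no PSO:yes

outcome vector order: (B.R0,C.R0,C.R1)
under SC → <0 0 0>, <0 0 1>, <0 0 2>, <0 1 1>, <0 1 2>, <1 0 0>, <1 0 1>, <1 0 2>, <1 1 1>, <1 1 2>
under TSO → <0 0 0>, <0 0 1>, <0 0 2>, <0 1 1>, <0 1 2>, <1 0 0>, <1 0 1>, <1 0 2>, <1 1 1>, <1 1 2>
under PSO → <0 0 0>, <0 0 1>, <0 0 2>, <0 1 0>, <0 1 1>, <0 1 2>, <1 0 0>, <1 0 1>, <1 0 2>, <1 1 0>, <1 1 1>, <1 1 2>
target <0 1 0> ∈ {PSO}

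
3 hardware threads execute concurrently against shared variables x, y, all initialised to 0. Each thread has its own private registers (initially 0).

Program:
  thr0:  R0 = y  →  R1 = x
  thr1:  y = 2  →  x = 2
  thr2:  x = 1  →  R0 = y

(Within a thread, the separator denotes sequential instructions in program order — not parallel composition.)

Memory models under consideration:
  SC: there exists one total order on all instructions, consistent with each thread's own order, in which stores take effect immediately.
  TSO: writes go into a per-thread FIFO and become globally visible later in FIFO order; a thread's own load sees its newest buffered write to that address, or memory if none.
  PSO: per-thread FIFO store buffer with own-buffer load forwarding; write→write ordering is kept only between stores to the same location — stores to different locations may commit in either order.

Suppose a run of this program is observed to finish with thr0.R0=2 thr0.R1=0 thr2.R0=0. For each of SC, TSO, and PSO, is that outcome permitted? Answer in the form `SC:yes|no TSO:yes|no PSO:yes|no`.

outcome vector order: (thr0.R0,thr0.R1,thr2.R0)
SC: 11 outcomes — {<0 0 0>; <0 0 2>; <0 1 0>; <0 1 2>; <0 2 0>; <0 2 2>; <2 0 2>; <2 1 0>; <2 1 2>; <2 2 0>; <2 2 2>}
TSO: 12 outcomes — {<0 0 0>; <0 0 2>; <0 1 0>; <0 1 2>; <0 2 0>; <0 2 2>; <2 0 0>; <2 0 2>; <2 1 0>; <2 1 2>; <2 2 0>; <2 2 2>}
PSO: 12 outcomes — {<0 0 0>; <0 0 2>; <0 1 0>; <0 1 2>; <0 2 0>; <0 2 2>; <2 0 0>; <2 0 2>; <2 1 0>; <2 1 2>; <2 2 0>; <2 2 2>}
target <2 0 0> ∈ {TSO,PSO}

SC:no TSO:yes PSO:yes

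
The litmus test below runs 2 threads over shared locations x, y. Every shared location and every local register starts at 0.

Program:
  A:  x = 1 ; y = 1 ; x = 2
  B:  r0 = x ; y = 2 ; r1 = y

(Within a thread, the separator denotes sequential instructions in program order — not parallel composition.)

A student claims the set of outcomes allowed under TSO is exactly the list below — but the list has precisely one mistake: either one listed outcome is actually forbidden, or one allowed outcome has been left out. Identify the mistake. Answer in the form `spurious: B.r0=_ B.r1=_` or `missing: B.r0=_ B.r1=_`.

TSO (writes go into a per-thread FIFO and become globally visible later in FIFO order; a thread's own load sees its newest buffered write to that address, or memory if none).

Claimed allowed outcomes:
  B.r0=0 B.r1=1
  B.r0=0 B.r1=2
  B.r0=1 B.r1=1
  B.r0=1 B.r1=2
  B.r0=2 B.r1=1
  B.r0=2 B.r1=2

outcome vector order: (B.r0,B.r1)
TSO: 5 outcomes — {(0,1), (0,2), (1,1), (1,2), (2,2)}
claimed∖TSO = {(2,1)}

spurious: B.r0=2 B.r1=1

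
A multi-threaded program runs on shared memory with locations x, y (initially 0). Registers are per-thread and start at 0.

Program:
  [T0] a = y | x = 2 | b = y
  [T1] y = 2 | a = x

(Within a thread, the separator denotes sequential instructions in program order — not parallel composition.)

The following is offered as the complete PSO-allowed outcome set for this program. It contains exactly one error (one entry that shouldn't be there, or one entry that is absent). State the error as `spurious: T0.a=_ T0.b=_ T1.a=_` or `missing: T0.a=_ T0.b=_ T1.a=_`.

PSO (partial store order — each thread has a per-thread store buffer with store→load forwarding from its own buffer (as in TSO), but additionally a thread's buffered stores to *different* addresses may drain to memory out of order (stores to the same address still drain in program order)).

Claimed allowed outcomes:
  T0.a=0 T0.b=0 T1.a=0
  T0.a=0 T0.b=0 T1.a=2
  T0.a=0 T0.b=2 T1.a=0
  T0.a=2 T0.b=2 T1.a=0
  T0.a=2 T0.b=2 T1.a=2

missing: T0.a=0 T0.b=2 T1.a=2

outcome vector order: (T0.a,T0.b,T1.a)
under PSO → 000 002 020 022 220 222
PSO∖claimed = {022}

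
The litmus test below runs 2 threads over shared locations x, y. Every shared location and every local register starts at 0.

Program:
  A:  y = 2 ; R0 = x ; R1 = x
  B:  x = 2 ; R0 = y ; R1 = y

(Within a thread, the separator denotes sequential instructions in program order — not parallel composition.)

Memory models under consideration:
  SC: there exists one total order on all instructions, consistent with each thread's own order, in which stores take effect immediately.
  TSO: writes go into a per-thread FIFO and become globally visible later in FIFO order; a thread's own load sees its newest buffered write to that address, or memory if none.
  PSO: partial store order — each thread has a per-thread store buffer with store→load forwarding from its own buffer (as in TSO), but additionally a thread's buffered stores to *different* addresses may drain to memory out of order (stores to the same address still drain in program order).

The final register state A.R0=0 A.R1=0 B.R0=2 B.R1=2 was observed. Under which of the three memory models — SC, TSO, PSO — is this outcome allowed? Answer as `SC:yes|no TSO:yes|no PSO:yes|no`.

outcome vector order: (A.R0,A.R1,B.R0,B.R1)
[SC] allowed = {(0,0,2,2), (0,2,2,2), (2,2,0,0), (2,2,0,2), (2,2,2,2)}
[TSO] allowed = {(0,0,0,0), (0,0,0,2), (0,0,2,2), (0,2,0,0), (0,2,0,2), (0,2,2,2), (2,2,0,0), (2,2,0,2), (2,2,2,2)}
[PSO] allowed = {(0,0,0,0), (0,0,0,2), (0,0,2,2), (0,2,0,0), (0,2,0,2), (0,2,2,2), (2,2,0,0), (2,2,0,2), (2,2,2,2)}
target (0,0,2,2) ∈ {SC,TSO,PSO}

SC:yes TSO:yes PSO:yes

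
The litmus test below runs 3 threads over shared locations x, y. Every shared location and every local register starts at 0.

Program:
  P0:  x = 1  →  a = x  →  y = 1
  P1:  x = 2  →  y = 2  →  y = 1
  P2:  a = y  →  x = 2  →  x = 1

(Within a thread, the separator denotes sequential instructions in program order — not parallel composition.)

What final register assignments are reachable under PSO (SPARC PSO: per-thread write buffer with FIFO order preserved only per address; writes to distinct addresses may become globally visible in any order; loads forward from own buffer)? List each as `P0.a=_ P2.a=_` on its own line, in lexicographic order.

P0.a=1 P2.a=0
P0.a=1 P2.a=1
P0.a=1 P2.a=2
P0.a=2 P2.a=0
P0.a=2 P2.a=1
P0.a=2 P2.a=2

outcome vector order: (P0.a,P2.a)
|PSO outcomes| = 6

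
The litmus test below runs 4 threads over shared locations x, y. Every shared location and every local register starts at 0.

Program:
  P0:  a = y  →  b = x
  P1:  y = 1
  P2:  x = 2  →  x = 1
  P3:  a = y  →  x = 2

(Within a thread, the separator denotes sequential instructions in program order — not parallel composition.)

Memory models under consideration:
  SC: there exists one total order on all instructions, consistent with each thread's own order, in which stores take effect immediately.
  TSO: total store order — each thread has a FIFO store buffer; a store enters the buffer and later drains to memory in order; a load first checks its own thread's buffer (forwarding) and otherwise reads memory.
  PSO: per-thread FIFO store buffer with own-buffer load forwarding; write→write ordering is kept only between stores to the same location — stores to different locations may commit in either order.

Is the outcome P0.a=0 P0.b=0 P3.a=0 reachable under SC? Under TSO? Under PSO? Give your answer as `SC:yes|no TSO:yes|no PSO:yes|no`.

SC:yes TSO:yes PSO:yes

outcome vector order: (P0.a,P0.b,P3.a)
SC: 12 outcomes — {(0,0,0), (0,0,1), (0,1,0), (0,1,1), (0,2,0), (0,2,1), (1,0,0), (1,0,1), (1,1,0), (1,1,1), (1,2,0), (1,2,1)}
TSO: 12 outcomes — {(0,0,0), (0,0,1), (0,1,0), (0,1,1), (0,2,0), (0,2,1), (1,0,0), (1,0,1), (1,1,0), (1,1,1), (1,2,0), (1,2,1)}
PSO: 12 outcomes — {(0,0,0), (0,0,1), (0,1,0), (0,1,1), (0,2,0), (0,2,1), (1,0,0), (1,0,1), (1,1,0), (1,1,1), (1,2,0), (1,2,1)}
target (0,0,0) ∈ {SC,TSO,PSO}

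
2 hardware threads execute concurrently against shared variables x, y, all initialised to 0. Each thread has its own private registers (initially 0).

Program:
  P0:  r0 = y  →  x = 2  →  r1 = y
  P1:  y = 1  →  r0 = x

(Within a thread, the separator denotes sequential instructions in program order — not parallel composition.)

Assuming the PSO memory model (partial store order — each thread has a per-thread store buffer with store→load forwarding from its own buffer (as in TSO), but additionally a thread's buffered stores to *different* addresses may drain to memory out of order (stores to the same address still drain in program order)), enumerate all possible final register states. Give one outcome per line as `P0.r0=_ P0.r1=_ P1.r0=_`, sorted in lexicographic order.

P0.r0=0 P0.r1=0 P1.r0=0
P0.r0=0 P0.r1=0 P1.r0=2
P0.r0=0 P0.r1=1 P1.r0=0
P0.r0=0 P0.r1=1 P1.r0=2
P0.r0=1 P0.r1=1 P1.r0=0
P0.r0=1 P0.r1=1 P1.r0=2

outcome vector order: (P0.r0,P0.r1,P1.r0)
|PSO outcomes| = 6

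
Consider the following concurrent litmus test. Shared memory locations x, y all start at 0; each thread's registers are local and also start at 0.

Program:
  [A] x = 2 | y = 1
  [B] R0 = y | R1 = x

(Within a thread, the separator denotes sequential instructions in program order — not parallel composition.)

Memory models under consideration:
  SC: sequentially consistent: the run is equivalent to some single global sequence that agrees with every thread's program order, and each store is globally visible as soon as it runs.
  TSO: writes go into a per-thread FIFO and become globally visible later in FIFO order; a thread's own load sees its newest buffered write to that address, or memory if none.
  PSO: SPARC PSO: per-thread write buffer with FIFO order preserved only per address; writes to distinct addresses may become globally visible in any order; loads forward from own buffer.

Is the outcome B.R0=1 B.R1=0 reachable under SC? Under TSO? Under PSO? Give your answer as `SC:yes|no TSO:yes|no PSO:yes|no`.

SC:no TSO:no PSO:yes

outcome vector order: (B.R0,B.R1)
[SC] allowed = {(0,0); (0,2); (1,2)}
[TSO] allowed = {(0,0); (0,2); (1,2)}
[PSO] allowed = {(0,0); (0,2); (1,0); (1,2)}
target (1,0) ∈ {PSO}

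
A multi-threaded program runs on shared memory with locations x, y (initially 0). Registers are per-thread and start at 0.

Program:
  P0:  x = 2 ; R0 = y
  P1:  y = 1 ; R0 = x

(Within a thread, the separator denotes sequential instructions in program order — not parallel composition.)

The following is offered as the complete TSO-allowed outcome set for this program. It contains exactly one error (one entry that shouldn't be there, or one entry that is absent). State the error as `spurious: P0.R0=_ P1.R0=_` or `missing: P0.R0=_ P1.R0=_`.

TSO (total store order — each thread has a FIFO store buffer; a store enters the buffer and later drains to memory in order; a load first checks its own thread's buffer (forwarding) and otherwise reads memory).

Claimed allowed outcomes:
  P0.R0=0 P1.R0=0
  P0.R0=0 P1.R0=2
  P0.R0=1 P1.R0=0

missing: P0.R0=1 P1.R0=2

outcome vector order: (P0.R0,P1.R0)
[TSO] allowed = {00; 02; 10; 12}
TSO∖claimed = {12}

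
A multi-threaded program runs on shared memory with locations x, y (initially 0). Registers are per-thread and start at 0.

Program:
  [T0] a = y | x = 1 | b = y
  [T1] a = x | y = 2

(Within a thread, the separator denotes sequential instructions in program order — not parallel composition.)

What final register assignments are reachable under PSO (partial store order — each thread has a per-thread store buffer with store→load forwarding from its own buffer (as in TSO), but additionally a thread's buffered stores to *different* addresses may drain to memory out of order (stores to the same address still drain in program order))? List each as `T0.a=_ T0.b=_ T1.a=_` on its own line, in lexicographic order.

outcome vector order: (T0.a,T0.b,T1.a)
|PSO outcomes| = 5

T0.a=0 T0.b=0 T1.a=0
T0.a=0 T0.b=0 T1.a=1
T0.a=0 T0.b=2 T1.a=0
T0.a=0 T0.b=2 T1.a=1
T0.a=2 T0.b=2 T1.a=0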